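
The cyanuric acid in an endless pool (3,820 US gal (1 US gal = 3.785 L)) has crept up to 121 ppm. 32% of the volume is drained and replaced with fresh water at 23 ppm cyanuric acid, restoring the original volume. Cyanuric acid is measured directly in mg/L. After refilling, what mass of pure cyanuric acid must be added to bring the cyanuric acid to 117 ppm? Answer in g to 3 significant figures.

396 g

Volume: 3,820 US gal × 3.785 L/gal = 14,459 L.
After draining 32% and refilling: 121 × 0.68 + 23 × 0.32 = 89.64 ppm.
Deficit to target: 117 − 89.64 = 27.36 mg/L.
Mass: 27.36 mg/L × 14,459 L = 395.6 g cyanuric acid.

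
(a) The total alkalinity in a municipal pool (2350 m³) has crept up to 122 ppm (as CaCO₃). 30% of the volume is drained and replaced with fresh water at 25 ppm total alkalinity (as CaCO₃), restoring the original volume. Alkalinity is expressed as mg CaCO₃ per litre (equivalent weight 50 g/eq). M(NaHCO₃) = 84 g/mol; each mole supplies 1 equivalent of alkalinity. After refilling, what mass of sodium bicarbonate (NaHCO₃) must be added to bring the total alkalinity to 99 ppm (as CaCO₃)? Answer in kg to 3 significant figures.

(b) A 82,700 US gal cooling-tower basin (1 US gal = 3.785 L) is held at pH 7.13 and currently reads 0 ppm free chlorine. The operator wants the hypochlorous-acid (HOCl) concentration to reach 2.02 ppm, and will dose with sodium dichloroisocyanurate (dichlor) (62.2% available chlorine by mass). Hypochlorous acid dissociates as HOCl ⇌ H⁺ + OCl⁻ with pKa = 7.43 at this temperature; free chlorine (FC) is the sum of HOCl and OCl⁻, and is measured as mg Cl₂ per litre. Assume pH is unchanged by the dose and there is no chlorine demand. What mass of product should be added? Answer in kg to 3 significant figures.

(a) Volume: 2350 m³ = 2,350,000 L.
(a) After draining 30% and refilling: 122 × 0.70 + 25 × 0.30 = 92.9 ppm.
(a) Deficit to target: 99 − 92.9 = 6.1 mg/L.
(a) As CaCO₃: 6.1 mg/L × 2,350,000 L = 14,340 g; ÷ 50 g/eq ÷ 1 = 286.7 mol NaHCO₃.
(a) Mass: 286.7 × 84 = 24,080 g.

(b) Volume: 82,700 US gal × 3.785 L/gal = 313,020 L.
(b) [OCl⁻]/[HOCl] = 10^(pH − pKa) = 10^(7.13 − 7.43) = 0.5012; fraction as HOCl = 1/(1 + 0.5012) = 0.6661.
(b) Free chlorine required for 2.02 ppm HOCl: 2.02 / 0.6661 = 3.032 ppm.
(b) FC to add: 3.032 − 0 = 3.032 mg/L as Cl₂.
(b) Cl₂ equivalent: 3.032 mg/L × 313,020 L = 949.2 g.
(b) Product at 62.2% available Cl: 949.2 / 0.622 = 1526 g.

(a) 24.1 kg; (b) 1.53 kg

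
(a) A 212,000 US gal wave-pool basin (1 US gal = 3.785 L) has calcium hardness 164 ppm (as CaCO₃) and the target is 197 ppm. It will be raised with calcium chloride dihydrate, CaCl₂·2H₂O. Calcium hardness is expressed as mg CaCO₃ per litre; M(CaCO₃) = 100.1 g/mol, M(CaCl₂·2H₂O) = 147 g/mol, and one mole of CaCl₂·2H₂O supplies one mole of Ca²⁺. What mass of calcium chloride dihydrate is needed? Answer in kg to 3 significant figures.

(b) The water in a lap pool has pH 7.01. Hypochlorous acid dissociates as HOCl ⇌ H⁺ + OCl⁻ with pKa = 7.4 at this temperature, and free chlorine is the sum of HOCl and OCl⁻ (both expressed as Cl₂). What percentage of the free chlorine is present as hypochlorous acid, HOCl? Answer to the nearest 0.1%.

(a) 38.9 kg; (b) 71.1%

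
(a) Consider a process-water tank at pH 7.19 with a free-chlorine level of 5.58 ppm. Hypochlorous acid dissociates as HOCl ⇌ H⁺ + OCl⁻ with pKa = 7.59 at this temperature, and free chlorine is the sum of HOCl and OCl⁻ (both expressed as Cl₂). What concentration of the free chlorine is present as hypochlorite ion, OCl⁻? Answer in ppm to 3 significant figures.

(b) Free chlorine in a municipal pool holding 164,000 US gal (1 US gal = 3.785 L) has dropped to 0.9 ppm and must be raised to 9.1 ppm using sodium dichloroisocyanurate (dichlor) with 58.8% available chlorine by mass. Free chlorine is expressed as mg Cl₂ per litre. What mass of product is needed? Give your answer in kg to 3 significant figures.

(a) 1.59 ppm; (b) 8.66 kg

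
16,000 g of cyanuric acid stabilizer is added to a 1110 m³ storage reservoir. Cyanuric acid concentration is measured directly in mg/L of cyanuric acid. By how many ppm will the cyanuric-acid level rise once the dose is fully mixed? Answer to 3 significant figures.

Volume: 1110 m³ = 1,110,000 L.
Rise: 16,000 g / 1,110,000 L × 1000 = 14.41 mg/L.

14.4 ppm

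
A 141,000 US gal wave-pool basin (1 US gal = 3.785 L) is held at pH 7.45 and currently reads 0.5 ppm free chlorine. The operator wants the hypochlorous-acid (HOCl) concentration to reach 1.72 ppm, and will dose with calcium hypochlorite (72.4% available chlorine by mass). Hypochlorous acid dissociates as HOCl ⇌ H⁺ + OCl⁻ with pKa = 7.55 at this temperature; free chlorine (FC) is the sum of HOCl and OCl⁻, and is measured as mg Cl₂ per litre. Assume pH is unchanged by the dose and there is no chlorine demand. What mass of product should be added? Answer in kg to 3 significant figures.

1.91 kg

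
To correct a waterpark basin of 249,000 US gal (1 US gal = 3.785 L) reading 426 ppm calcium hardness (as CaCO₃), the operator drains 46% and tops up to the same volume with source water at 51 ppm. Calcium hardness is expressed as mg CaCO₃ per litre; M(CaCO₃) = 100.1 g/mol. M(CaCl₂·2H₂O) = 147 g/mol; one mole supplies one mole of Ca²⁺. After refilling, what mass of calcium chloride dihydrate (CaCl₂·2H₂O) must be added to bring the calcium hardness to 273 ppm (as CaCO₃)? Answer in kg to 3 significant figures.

Volume: 249,000 US gal × 3.785 L/gal = 942,465 L.
After draining 46% and refilling: 426 × 0.54 + 51 × 0.46 = 253.5 ppm.
Deficit to target: 273 − 253.5 = 19.5 mg/L.
As CaCO₃: 19.5 mg/L × 942,465 L = 18,380 g; ÷ 100.1 = 183.6 mol Ca²⁺.
Mass: 183.6 × 147 = 26,990 g.

27.0 kg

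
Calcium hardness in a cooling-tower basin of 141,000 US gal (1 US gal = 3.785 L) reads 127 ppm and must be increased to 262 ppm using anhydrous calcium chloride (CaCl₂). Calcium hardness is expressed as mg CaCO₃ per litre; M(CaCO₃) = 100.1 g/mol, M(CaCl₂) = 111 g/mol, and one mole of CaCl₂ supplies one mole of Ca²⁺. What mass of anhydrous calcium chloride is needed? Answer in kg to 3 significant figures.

79.9 kg

Volume: 141,000 US gal × 3.785 L/gal = 533,685 L.
Hardness to add: (262 − 127) = 135 mg/L as CaCO₃ × 533,685 L = 72,050 g as CaCO₃.
Moles of Ca²⁺ (1 mol Ca²⁺ ≡ 1 mol CaCO₃): 72,050 / 100.1 g/mol = 719.8 mol.
Mass of CaCl₂: 719.8 × 111 = 79,890 g.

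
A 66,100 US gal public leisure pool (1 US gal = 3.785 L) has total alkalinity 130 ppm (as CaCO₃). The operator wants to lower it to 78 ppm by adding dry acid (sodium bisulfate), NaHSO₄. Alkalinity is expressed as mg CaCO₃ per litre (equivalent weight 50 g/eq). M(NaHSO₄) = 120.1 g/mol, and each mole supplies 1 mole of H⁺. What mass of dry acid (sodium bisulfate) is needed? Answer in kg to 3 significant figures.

Volume: 66,100 US gal × 3.785 L/gal = 250,188 L.
Alkalinity to neutralize: (130 − 78) = 52 mg/L as CaCO₃ × 250,188 L = 13,010 g as CaCO₃.
Equivalents of H⁺ required: 13,010 ÷ 50 g/eq = 260.2 eq = 260.2 mol NaHSO₄.
Mass of NaHSO₄: 260.2 × 120.1 = 31,250 g.

31.2 kg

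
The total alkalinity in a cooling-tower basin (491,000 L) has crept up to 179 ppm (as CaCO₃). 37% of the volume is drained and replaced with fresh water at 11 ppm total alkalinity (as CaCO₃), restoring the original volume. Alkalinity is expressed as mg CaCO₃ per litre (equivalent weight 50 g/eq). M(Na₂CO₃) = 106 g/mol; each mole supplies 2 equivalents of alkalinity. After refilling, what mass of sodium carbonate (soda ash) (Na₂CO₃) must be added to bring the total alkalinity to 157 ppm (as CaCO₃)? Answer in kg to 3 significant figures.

20.9 kg

After draining 37% and refilling: 179 × 0.63 + 11 × 0.37 = 116.84 ppm.
Deficit to target: 157 − 116.84 = 40.16 mg/L.
As CaCO₃: 40.16 mg/L × 491,000 L = 19,720 g; ÷ 50 g/eq ÷ 2 = 197.2 mol Na₂CO₃.
Mass: 197.2 × 106 = 20,900 g.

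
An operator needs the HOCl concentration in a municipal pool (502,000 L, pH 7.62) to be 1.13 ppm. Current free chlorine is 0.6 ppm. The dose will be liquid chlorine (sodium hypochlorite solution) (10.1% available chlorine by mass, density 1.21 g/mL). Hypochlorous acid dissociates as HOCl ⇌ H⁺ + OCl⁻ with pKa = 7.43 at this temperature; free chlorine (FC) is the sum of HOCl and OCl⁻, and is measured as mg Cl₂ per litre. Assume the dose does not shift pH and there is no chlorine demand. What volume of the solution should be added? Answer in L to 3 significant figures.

9.37 L

[OCl⁻]/[HOCl] = 10^(pH − pKa) = 10^(7.62 − 7.43) = 1.549; fraction as HOCl = 1/(1 + 1.549) = 0.3923.
Free chlorine required for 1.13 ppm HOCl: 1.13 / 0.3923 = 2.88 ppm.
FC to add: 2.88 − 0.6 = 2.28 mg/L as Cl₂.
Cl₂ equivalent: 2.28 mg/L × 502,000 L = 1145 g.
Product at 10.1% available Cl: 1145 / 0.101 = 11,330 g.
Volume: 11,330 g ÷ 1.21 g/mL = 9366 mL.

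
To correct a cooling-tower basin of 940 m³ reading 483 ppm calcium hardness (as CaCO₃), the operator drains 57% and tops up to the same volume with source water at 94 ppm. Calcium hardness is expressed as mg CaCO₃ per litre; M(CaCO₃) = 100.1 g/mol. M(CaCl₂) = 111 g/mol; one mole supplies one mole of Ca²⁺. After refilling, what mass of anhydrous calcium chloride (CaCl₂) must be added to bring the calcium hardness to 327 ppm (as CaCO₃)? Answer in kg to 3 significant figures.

68.5 kg

Volume: 940 m³ = 940,000 L.
After draining 57% and refilling: 483 × 0.43 + 94 × 0.57 = 261.27 ppm.
Deficit to target: 327 − 261.27 = 65.73 mg/L.
As CaCO₃: 65.73 mg/L × 940,000 L = 61,790 g; ÷ 100.1 = 617.2 mol Ca²⁺.
Mass: 617.2 × 111 = 68,510 g.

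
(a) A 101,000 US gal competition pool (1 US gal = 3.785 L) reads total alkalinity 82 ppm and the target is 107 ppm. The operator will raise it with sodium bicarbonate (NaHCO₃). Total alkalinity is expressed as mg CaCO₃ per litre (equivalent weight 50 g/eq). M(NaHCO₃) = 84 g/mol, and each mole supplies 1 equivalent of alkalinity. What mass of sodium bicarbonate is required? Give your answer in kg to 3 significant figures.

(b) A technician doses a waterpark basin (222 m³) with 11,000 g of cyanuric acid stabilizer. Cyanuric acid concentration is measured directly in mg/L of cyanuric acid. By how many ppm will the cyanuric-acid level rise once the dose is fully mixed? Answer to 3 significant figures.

(a) 16.1 kg; (b) 49.5 ppm

(a) Volume: 101,000 US gal × 3.785 L/gal = 382,285 L.
(a) Alkalinity to add: (107 − 82) = 25 mg/L as CaCO₃ × 382,285 L = 9557 g as CaCO₃.
(a) Equivalents: 9557 g ÷ 50 g/eq = 191.1 eq.
(a) NaHCO₃ supplies 1 eq per mole → 191.1 mol.
(a) Mass: 191.1 mol × 84 g/mol = 16,060 g.

(b) Volume: 222 m³ = 222,000 L.
(b) Rise: 11,000 g / 222,000 L × 1000 = 49.55 mg/L.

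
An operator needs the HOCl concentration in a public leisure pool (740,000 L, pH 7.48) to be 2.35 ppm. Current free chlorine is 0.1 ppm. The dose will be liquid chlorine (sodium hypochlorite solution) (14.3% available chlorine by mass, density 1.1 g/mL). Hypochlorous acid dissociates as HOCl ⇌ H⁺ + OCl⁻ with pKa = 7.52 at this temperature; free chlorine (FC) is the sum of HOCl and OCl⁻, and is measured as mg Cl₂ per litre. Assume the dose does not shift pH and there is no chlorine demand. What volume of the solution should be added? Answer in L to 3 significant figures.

[OCl⁻]/[HOCl] = 10^(pH − pKa) = 10^(7.48 − 7.52) = 0.912; fraction as HOCl = 1/(1 + 0.912) = 0.523.
Free chlorine required for 2.35 ppm HOCl: 2.35 / 0.523 = 4.493 ppm.
FC to add: 4.493 − 0.1 = 4.393 mg/L as Cl₂.
Cl₂ equivalent: 4.393 mg/L × 740,000 L = 3251 g.
Product at 14.3% available Cl: 3251 / 0.143 = 22,730 g.
Volume: 22,730 g ÷ 1.1 g/mL = 20,670 mL.

20.7 L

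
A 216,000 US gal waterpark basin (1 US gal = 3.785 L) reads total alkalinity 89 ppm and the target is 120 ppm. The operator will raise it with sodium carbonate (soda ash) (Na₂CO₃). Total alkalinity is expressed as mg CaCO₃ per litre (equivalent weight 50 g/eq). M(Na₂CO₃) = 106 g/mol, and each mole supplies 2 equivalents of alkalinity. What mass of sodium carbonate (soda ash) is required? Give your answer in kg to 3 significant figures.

Volume: 216,000 US gal × 3.785 L/gal = 817,560 L.
Alkalinity to add: (120 − 89) = 31 mg/L as CaCO₃ × 817,560 L = 25,340 g as CaCO₃.
Equivalents: 25,340 g ÷ 50 g/eq = 506.9 eq.
Each mole of Na₂CO₃ supplies 2 eq, so 506.9 / 2 = 253.4 mol.
Mass: 253.4 mol × 106 g/mol = 26,870 g.

26.9 kg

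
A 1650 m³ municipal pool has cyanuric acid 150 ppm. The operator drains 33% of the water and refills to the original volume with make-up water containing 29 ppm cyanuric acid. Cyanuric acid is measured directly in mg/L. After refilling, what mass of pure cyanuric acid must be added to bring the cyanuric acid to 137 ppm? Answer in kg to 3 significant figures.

44.4 kg

Volume: 1650 m³ = 1,650,000 L.
After draining 33% and refilling: 150 × 0.67 + 29 × 0.33 = 110.07 ppm.
Deficit to target: 137 − 110.07 = 26.93 mg/L.
Mass: 26.93 mg/L × 1,650,000 L = 44,430 g cyanuric acid.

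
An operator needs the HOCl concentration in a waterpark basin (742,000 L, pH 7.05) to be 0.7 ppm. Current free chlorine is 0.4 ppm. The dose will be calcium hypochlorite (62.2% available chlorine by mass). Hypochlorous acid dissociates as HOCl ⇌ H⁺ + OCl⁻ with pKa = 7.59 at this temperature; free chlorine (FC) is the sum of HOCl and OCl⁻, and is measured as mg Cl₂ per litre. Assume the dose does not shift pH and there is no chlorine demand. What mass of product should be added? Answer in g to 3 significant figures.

599 g

[OCl⁻]/[HOCl] = 10^(pH − pKa) = 10^(7.05 − 7.59) = 0.2884; fraction as HOCl = 1/(1 + 0.2884) = 0.7762.
Free chlorine required for 0.7 ppm HOCl: 0.7 / 0.7762 = 0.9019 ppm.
FC to add: 0.9019 − 0.4 = 0.5019 mg/L as Cl₂.
Cl₂ equivalent: 0.5019 mg/L × 742,000 L = 372.4 g.
Product at 62.2% available Cl: 372.4 / 0.622 = 598.7 g.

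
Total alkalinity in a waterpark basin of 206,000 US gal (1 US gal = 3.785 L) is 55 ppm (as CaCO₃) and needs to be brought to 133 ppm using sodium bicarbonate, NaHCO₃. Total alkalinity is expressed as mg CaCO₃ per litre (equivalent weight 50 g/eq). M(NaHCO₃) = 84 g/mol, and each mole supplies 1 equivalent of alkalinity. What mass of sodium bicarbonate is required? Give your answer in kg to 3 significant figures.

102 kg

Volume: 206,000 US gal × 3.785 L/gal = 779,710 L.
Alkalinity to add: (133 − 55) = 78 mg/L as CaCO₃ × 779,710 L = 60,820 g as CaCO₃.
Equivalents: 60,820 g ÷ 50 g/eq = 1216 eq.
NaHCO₃ supplies 1 eq per mole → 1216 mol.
Mass: 1216 mol × 84 g/mol = 102,200 g.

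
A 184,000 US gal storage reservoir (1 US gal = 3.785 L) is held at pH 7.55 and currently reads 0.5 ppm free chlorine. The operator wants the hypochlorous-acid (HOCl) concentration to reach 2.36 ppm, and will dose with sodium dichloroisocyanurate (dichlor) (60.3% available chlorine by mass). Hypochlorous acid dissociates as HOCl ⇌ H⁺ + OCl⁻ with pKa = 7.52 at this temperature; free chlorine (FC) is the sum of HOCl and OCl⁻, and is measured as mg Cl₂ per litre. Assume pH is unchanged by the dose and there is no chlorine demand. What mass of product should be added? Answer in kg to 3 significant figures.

5.07 kg

Volume: 184,000 US gal × 3.785 L/gal = 696,440 L.
[OCl⁻]/[HOCl] = 10^(pH − pKa) = 10^(7.55 − 7.52) = 1.072; fraction as HOCl = 1/(1 + 1.072) = 0.4827.
Free chlorine required for 2.36 ppm HOCl: 2.36 / 0.4827 = 4.889 ppm.
FC to add: 4.889 − 0.5 = 4.389 mg/L as Cl₂.
Cl₂ equivalent: 4.389 mg/L × 696,440 L = 3057 g.
Product at 60.3% available Cl: 3057 / 0.603 = 5069 g.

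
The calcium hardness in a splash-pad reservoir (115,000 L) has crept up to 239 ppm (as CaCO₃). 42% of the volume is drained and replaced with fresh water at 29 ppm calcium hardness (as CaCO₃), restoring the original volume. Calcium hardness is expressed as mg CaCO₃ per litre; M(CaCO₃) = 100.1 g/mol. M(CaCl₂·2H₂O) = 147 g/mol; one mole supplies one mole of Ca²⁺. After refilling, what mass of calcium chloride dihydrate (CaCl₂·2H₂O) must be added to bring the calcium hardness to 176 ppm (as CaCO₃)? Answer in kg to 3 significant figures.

4.26 kg

After draining 42% and refilling: 239 × 0.58 + 29 × 0.42 = 150.8 ppm.
Deficit to target: 176 − 150.8 = 25.2 mg/L.
As CaCO₃: 25.2 mg/L × 115,000 L = 2898 g; ÷ 100.1 = 28.95 mol Ca²⁺.
Mass: 28.95 × 147 = 4256 g.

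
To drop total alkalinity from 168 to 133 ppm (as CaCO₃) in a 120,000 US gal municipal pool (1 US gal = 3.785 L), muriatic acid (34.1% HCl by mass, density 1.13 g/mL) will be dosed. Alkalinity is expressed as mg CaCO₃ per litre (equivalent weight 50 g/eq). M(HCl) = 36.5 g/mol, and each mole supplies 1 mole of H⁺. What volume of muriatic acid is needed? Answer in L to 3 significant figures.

30.1 L

Volume: 120,000 US gal × 3.785 L/gal = 454,200 L.
Alkalinity to neutralize: (168 − 133) = 35 mg/L as CaCO₃ × 454,200 L = 15,900 g as CaCO₃.
Equivalents of H⁺ required: 15,900 ÷ 50 g/eq = 317.9 eq = 317.9 mol HCl.
Mass of HCl: 317.9 × 36.5 = 11,600 g.
Mass of 34.1% solution: 11,600 / 0.341 = 34,030 g.
Volume: 34,030 g ÷ 1.13 g/mL = 30,120 mL.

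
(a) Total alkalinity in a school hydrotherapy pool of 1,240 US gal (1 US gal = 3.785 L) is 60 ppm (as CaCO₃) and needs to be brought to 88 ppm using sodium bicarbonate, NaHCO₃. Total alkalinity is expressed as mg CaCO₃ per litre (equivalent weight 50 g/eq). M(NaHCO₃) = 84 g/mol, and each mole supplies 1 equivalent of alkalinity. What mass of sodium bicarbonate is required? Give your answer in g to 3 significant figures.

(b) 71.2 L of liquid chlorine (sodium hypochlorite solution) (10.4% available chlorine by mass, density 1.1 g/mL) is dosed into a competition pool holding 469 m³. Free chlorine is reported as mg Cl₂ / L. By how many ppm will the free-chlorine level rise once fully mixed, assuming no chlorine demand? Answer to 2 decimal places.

(a) Volume: 1,240 US gal × 3.785 L/gal = 4,693 L.
(a) Alkalinity to add: (88 − 60) = 28 mg/L as CaCO₃ × 4,693 L = 131.4 g as CaCO₃.
(a) Equivalents: 131.4 g ÷ 50 g/eq = 2.628 eq.
(a) NaHCO₃ supplies 1 eq per mole → 2.628 mol.
(a) Mass: 2.628 mol × 84 g/mol = 220.8 g.

(b) Volume: 469 m³ = 469,000 L.
(b) Mass of solution: 71.2 L × 1000 mL/L × 1.1 g/mL = 78,320 g.
(b) Available chlorine delivered: 78,320 g × 0.104 = 8145 g as Cl₂.
(b) Concentration rise: 8145 g / 469,000 L = 17.37 mg/L = 17.37 ppm.

(a) 221 g; (b) 17.37 ppm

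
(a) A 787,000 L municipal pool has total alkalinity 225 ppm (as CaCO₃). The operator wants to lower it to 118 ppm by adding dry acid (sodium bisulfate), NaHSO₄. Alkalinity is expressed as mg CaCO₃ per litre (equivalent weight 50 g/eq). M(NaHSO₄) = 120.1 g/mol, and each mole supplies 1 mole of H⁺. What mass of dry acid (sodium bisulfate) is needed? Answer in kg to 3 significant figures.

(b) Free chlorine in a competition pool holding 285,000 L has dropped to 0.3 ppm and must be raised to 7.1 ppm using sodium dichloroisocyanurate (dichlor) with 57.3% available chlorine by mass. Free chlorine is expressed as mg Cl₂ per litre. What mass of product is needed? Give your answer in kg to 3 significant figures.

(a) 202 kg; (b) 3.38 kg

(a) Alkalinity to neutralize: (225 − 118) = 107 mg/L as CaCO₃ × 787,000 L = 84,210 g as CaCO₃.
(a) Equivalents of H⁺ required: 84,210 ÷ 50 g/eq = 1684 eq = 1684 mol NaHSO₄.
(a) Mass of NaHSO₄: 1684 × 120.1 = 202,300 g.

(b) Chlorine deficit: 7.1 − 0.3 = 6.8 ppm = 6.8 mg/L as Cl₂.
(b) Cl₂ equivalent needed: 6.8 mg/L × 285,000 L = 1,938,000 mg = 1938 g.
(b) Product at 57.3% available chlorine: 1938 / 0.573 = 3382 g.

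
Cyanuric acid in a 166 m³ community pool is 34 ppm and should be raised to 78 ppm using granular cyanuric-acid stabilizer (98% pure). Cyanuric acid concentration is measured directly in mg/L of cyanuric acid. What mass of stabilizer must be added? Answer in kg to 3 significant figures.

Volume: 166 m³ = 166,000 L.
CYA to add: (78 − 34) = 44 mg/L × 166,000 L = 7304 g cyanuric acid.
At 98% purity: 7304 / 0.98 = 7453 g product.

7.45 kg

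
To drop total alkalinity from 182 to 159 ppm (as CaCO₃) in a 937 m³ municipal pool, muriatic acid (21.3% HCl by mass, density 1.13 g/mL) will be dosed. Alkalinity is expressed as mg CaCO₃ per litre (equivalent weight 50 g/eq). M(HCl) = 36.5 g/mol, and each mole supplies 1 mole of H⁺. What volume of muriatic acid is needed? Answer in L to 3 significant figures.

Volume: 937 m³ = 937,000 L.
Alkalinity to neutralize: (182 − 159) = 23 mg/L as CaCO₃ × 937,000 L = 21,550 g as CaCO₃.
Equivalents of H⁺ required: 21,550 ÷ 50 g/eq = 431 eq = 431 mol HCl.
Mass of HCl: 431 × 36.5 = 15,730 g.
Mass of 21.3% solution: 15,730 / 0.213 = 73,860 g.
Volume: 73,860 g ÷ 1.13 g/mL = 65,360 mL.

65.4 L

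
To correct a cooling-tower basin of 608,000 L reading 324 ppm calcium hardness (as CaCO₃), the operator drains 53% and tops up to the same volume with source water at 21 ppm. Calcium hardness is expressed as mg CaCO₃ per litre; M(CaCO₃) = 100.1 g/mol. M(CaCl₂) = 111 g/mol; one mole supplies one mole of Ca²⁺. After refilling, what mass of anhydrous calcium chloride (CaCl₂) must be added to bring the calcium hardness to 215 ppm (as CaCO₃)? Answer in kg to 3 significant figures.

34.8 kg

After draining 53% and refilling: 324 × 0.47 + 21 × 0.53 = 163.41 ppm.
Deficit to target: 215 − 163.41 = 51.59 mg/L.
As CaCO₃: 51.59 mg/L × 608,000 L = 31,370 g; ÷ 100.1 = 313.4 mol Ca²⁺.
Mass: 313.4 × 111 = 34,780 g.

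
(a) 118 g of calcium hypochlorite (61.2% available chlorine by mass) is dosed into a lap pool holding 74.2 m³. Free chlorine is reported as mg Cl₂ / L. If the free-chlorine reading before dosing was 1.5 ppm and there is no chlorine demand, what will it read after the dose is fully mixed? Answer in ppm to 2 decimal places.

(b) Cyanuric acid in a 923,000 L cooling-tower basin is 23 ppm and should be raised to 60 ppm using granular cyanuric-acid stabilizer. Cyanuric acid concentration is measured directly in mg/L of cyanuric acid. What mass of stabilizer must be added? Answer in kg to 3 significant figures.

(a) 2.47 ppm; (b) 34.2 kg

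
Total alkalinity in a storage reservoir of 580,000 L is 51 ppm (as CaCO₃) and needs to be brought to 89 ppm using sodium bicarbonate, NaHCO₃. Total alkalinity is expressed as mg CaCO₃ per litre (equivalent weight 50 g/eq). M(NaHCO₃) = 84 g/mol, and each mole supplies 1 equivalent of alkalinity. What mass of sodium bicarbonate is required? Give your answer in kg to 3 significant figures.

37.0 kg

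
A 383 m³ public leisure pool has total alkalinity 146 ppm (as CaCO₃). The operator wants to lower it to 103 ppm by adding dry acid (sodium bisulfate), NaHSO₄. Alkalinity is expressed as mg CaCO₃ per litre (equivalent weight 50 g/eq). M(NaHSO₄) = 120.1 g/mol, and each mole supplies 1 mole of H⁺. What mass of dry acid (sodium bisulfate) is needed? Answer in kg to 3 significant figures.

Volume: 383 m³ = 383,000 L.
Alkalinity to neutralize: (146 − 103) = 43 mg/L as CaCO₃ × 383,000 L = 16,470 g as CaCO₃.
Equivalents of H⁺ required: 16,470 ÷ 50 g/eq = 329.4 eq = 329.4 mol NaHSO₄.
Mass of NaHSO₄: 329.4 × 120.1 = 39,560 g.

39.6 kg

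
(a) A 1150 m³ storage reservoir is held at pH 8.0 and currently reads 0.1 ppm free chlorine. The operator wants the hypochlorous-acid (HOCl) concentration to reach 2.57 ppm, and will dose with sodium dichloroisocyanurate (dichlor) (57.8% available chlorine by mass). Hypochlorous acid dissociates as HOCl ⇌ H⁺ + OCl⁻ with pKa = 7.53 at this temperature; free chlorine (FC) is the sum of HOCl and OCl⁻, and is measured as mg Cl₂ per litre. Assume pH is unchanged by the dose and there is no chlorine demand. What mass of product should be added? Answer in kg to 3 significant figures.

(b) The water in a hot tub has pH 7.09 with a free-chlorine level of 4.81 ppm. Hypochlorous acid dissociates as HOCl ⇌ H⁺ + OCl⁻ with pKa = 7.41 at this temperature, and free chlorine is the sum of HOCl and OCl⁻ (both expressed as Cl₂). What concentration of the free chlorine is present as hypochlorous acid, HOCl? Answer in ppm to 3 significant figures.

(a) 20.0 kg; (b) 3.25 ppm

(a) Volume: 1150 m³ = 1,150,000 L.
(a) [OCl⁻]/[HOCl] = 10^(pH − pKa) = 10^(8.0 − 7.53) = 2.951; fraction as HOCl = 1/(1 + 2.951) = 0.2531.
(a) Free chlorine required for 2.57 ppm HOCl: 2.57 / 0.2531 = 10.15 ppm.
(a) FC to add: 10.15 − 0.1 = 10.05 mg/L as Cl₂.
(a) Cl₂ equivalent: 10.05 mg/L × 1,150,000 L = 11,560 g.
(a) Product at 57.8% available Cl: 11,560 / 0.578 = 20,000 g.

(b) [OCl⁻]/[HOCl] = 10^(pH − pKa) = 10^(7.09 − 7.41) = 10^-0.32 = 0.4786.
(b) Fraction as HOCl = 1 / (1 + 0.4786) = 0.6763.
(b) HOCl = 0.6763 × 4.81 ppm = 3.253 ppm.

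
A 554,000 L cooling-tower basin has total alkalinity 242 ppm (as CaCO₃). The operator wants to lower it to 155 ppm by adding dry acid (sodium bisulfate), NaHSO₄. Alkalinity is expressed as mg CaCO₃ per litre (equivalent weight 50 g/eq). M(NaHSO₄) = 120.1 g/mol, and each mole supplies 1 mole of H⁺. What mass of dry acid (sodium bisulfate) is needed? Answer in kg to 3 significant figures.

116 kg

Alkalinity to neutralize: (242 − 155) = 87 mg/L as CaCO₃ × 554,000 L = 48,200 g as CaCO₃.
Equivalents of H⁺ required: 48,200 ÷ 50 g/eq = 964 eq = 964 mol NaHSO₄.
Mass of NaHSO₄: 964 × 120.1 = 115,800 g.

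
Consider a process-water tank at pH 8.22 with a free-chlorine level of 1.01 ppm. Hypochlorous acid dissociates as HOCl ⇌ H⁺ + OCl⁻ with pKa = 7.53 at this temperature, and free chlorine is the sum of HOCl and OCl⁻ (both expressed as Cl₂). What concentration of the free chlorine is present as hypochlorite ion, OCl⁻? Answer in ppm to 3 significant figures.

0.839 ppm

[OCl⁻]/[HOCl] = 10^(pH − pKa) = 10^(8.22 − 7.53) = 10^0.69 = 4.898.
Fraction as HOCl = 1 / (1 + 4.898) = 0.1696.
OCl⁻ = (1 − 0.1696) × 1.01 ppm = 0.8387 ppm.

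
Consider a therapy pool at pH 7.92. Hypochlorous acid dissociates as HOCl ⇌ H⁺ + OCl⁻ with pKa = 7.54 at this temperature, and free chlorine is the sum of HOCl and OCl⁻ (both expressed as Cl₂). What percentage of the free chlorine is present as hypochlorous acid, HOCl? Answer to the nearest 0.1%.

29.4%

[OCl⁻]/[HOCl] = 10^(pH − pKa) = 10^(7.92 − 7.54) = 10^0.38 = 2.399.
Fraction as HOCl = 1 / (1 + 2.399) = 0.2942.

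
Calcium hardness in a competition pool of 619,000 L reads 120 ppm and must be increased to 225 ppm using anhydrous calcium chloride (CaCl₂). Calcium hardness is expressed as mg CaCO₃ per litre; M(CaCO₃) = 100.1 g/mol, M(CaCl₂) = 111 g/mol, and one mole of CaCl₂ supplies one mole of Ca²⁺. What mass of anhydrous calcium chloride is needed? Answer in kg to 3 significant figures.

Hardness to add: (225 − 120) = 105 mg/L as CaCO₃ × 619,000 L = 65,000 g as CaCO₃.
Moles of Ca²⁺ (1 mol Ca²⁺ ≡ 1 mol CaCO₃): 65,000 / 100.1 g/mol = 649.3 mol.
Mass of CaCl₂: 649.3 × 111 = 72,070 g.

72.1 kg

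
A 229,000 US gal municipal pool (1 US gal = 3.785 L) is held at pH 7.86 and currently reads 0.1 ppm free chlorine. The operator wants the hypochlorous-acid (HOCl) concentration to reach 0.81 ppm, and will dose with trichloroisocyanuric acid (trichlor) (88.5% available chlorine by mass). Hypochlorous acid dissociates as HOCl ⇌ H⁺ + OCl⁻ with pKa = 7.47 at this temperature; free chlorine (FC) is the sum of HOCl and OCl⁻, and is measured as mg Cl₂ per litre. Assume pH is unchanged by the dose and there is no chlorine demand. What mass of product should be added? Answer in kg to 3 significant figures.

Volume: 229,000 US gal × 3.785 L/gal = 866,765 L.
[OCl⁻]/[HOCl] = 10^(pH − pKa) = 10^(7.86 − 7.47) = 2.455; fraction as HOCl = 1/(1 + 2.455) = 0.2895.
Free chlorine required for 0.81 ppm HOCl: 0.81 / 0.2895 = 2.798 ppm.
FC to add: 2.798 − 0.1 = 2.698 mg/L as Cl₂.
Cl₂ equivalent: 2.698 mg/L × 866,765 L = 2339 g.
Product at 88.5% available Cl: 2339 / 0.885 = 2643 g.

2.64 kg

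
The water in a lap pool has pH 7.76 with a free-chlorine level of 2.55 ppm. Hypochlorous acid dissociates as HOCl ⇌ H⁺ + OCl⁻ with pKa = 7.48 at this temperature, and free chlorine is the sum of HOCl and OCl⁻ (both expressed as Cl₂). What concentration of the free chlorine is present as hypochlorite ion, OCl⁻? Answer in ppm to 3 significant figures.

1.67 ppm

[OCl⁻]/[HOCl] = 10^(pH − pKa) = 10^(7.76 − 7.48) = 10^0.28 = 1.905.
Fraction as HOCl = 1 / (1 + 1.905) = 0.3442.
OCl⁻ = (1 − 0.3442) × 2.55 ppm = 1.672 ppm.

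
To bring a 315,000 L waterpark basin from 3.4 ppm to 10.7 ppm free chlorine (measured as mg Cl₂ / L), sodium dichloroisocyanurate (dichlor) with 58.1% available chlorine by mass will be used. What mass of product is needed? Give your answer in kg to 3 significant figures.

3.96 kg

Chlorine deficit: 10.7 − 3.4 = 7.3 ppm = 7.3 mg/L as Cl₂.
Cl₂ equivalent needed: 7.3 mg/L × 315,000 L = 2,300,000 mg = 2300 g.
Product at 58.1% available chlorine: 2300 / 0.581 = 3958 g.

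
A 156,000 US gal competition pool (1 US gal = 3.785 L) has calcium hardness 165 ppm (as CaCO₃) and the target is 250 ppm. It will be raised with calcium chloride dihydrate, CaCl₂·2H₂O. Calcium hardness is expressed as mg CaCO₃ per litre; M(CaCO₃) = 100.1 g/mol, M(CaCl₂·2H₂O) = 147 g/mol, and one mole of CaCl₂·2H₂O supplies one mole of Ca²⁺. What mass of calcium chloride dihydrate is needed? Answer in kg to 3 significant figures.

73.7 kg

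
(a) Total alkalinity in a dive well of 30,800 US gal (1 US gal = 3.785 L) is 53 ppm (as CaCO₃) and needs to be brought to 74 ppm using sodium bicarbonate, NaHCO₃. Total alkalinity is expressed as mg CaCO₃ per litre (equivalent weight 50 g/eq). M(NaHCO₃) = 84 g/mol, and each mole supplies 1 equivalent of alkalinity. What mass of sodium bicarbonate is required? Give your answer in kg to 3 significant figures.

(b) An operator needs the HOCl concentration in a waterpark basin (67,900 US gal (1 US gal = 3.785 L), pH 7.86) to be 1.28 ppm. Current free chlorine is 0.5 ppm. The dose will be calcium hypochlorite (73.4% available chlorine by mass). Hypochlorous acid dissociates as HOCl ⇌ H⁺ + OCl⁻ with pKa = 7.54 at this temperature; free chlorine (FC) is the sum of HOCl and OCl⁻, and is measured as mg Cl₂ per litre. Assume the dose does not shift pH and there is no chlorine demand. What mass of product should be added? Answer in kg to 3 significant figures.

(a) 4.11 kg; (b) 1.21 kg

(a) Volume: 30,800 US gal × 3.785 L/gal = 116,578 L.
(a) Alkalinity to add: (74 − 53) = 21 mg/L as CaCO₃ × 116,578 L = 2448 g as CaCO₃.
(a) Equivalents: 2448 g ÷ 50 g/eq = 48.96 eq.
(a) NaHCO₃ supplies 1 eq per mole → 48.96 mol.
(a) Mass: 48.96 mol × 84 g/mol = 4113 g.

(b) Volume: 67,900 US gal × 3.785 L/gal = 257,002 L.
(b) [OCl⁻]/[HOCl] = 10^(pH − pKa) = 10^(7.86 − 7.54) = 2.089; fraction as HOCl = 1/(1 + 2.089) = 0.3237.
(b) Free chlorine required for 1.28 ppm HOCl: 1.28 / 0.3237 = 3.954 ppm.
(b) FC to add: 3.954 − 0.5 = 3.454 mg/L as Cl₂.
(b) Cl₂ equivalent: 3.454 mg/L × 257,002 L = 887.8 g.
(b) Product at 73.4% available Cl: 887.8 / 0.734 = 1209 g.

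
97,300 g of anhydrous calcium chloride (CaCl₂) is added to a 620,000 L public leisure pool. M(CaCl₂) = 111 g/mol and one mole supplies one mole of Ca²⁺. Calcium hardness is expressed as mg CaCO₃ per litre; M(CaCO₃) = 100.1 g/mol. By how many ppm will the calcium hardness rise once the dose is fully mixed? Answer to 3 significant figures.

142 ppm

Moles of Ca²⁺: 97,300 g ÷ 111 g/mol = 876.6 mol.
As CaCO₃: 876.6 mol × 100.1 g/mol = 87,750 g.
Rise: 87,750 g / 620,000 L × 1000 = 141.5 mg/L.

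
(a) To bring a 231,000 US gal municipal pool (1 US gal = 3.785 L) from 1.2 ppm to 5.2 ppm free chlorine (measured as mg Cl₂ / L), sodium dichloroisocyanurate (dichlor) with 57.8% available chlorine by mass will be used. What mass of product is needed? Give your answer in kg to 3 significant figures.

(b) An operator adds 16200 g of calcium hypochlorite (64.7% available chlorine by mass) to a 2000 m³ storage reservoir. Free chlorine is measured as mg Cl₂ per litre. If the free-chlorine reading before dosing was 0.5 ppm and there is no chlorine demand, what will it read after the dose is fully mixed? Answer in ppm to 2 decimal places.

(a) Volume: 231,000 US gal × 3.785 L/gal = 874,335 L.
(a) Chlorine deficit: 5.2 − 1.2 = 4 ppm = 4 mg/L as Cl₂.
(a) Cl₂ equivalent needed: 4 mg/L × 874,335 L = 3,497,000 mg = 3497 g.
(a) Product at 57.8% available chlorine: 3497 / 0.578 = 6051 g.

(b) Volume: 2000 m³ = 2,000,000 L.
(b) Available chlorine delivered: 16,200 g × 0.647 = 10,480 g as Cl₂.
(b) Concentration rise: 10,480 g / 2,000,000 L = 5.241 mg/L = 5.24 ppm.
(b) Final FC: 0.5 + 5.24 = 5.74 ppm.

(a) 6.05 kg; (b) 5.74 ppm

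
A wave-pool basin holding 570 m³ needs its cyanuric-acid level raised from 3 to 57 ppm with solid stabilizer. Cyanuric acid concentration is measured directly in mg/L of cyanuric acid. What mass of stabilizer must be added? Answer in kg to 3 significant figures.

30.8 kg

Volume: 570 m³ = 570,000 L.
CYA to add: (57 − 3) = 54 mg/L × 570,000 L = 30,780 g cyanuric acid.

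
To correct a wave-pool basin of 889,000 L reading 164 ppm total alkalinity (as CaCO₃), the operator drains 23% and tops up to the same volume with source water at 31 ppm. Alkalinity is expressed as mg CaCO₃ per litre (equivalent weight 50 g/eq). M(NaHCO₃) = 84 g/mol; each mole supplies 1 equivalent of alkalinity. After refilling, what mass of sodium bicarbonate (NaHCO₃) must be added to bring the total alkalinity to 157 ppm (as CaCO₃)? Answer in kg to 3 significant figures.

35.2 kg

After draining 23% and refilling: 164 × 0.77 + 31 × 0.23 = 133.41 ppm.
Deficit to target: 157 − 133.41 = 23.59 mg/L.
As CaCO₃: 23.59 mg/L × 889,000 L = 20,970 g; ÷ 50 g/eq ÷ 1 = 419.4 mol NaHCO₃.
Mass: 419.4 × 84 = 35,230 g.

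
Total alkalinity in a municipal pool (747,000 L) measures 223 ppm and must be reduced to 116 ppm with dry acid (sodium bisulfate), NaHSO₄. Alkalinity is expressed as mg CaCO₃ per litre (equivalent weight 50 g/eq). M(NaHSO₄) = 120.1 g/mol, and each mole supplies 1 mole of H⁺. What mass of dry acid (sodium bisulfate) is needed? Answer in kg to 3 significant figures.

192 kg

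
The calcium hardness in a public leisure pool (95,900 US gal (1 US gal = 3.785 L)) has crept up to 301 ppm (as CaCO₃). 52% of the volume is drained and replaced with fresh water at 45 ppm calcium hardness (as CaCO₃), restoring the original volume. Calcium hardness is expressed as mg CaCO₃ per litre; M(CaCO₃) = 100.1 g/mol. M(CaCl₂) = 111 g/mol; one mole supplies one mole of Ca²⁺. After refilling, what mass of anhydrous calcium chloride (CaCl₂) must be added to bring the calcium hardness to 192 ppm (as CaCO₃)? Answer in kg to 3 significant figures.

9.71 kg

Volume: 95,900 US gal × 3.785 L/gal = 362,982 L.
After draining 52% and refilling: 301 × 0.48 + 45 × 0.52 = 167.88 ppm.
Deficit to target: 192 − 167.88 = 24.12 mg/L.
As CaCO₃: 24.12 mg/L × 362,982 L = 8755 g; ÷ 100.1 = 87.46 mol Ca²⁺.
Mass: 87.46 × 111 = 9708 g.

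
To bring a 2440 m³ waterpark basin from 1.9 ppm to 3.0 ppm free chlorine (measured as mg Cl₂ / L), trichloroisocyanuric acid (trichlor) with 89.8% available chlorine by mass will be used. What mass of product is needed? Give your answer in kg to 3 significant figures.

2.99 kg

Volume: 2440 m³ = 2,440,000 L.
Chlorine deficit: 3.0 − 1.9 = 1.1 ppm = 1.1 mg/L as Cl₂.
Cl₂ equivalent needed: 1.1 mg/L × 2,440,000 L = 2,684,000 mg = 2684 g.
Product at 89.8% available chlorine: 2684 / 0.898 = 2989 g.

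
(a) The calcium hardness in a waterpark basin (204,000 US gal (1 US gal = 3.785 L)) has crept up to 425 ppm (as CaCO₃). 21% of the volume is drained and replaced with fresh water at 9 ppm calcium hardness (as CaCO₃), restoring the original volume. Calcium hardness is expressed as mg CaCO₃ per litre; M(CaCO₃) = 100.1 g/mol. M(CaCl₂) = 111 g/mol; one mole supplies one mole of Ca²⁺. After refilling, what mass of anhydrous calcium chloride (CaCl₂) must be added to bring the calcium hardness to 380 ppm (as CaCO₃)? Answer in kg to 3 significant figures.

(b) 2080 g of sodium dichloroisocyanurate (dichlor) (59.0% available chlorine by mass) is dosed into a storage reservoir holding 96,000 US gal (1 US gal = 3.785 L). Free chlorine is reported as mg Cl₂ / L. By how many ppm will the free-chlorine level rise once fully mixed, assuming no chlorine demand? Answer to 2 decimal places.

(a) Volume: 204,000 US gal × 3.785 L/gal = 772,140 L.
(a) After draining 21% and refilling: 425 × 0.79 + 9 × 0.21 = 337.64 ppm.
(a) Deficit to target: 380 − 337.64 = 42.36 mg/L.
(a) As CaCO₃: 42.36 mg/L × 772,140 L = 32,710 g; ÷ 100.1 = 326.8 mol Ca²⁺.
(a) Mass: 326.8 × 111 = 36,270 g.

(b) Volume: 96,000 US gal × 3.785 L/gal = 363,360 L.
(b) Available chlorine delivered: 2080 g × 0.59 = 1227 g as Cl₂.
(b) Concentration rise: 1227 g / 363,360 L = 3.377 mg/L = 3.38 ppm.

(a) 36.3 kg; (b) 3.38 ppm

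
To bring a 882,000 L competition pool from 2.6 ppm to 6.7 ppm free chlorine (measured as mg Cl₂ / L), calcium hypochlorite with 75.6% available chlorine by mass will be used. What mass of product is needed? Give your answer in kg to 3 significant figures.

4.78 kg

Chlorine deficit: 6.7 − 2.6 = 4.1 ppm = 4.1 mg/L as Cl₂.
Cl₂ equivalent needed: 4.1 mg/L × 882,000 L = 3,616,000 mg = 3616 g.
Product at 75.6% available chlorine: 3616 / 0.756 = 4783 g.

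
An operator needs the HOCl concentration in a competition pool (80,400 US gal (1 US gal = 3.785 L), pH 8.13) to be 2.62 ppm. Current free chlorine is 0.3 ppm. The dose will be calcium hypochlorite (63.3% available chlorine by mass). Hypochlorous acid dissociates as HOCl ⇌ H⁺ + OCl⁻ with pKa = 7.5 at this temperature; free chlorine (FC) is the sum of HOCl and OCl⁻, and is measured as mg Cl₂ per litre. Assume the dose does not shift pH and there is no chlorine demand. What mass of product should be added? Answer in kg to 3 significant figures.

6.49 kg

Volume: 80,400 US gal × 3.785 L/gal = 304,314 L.
[OCl⁻]/[HOCl] = 10^(pH − pKa) = 10^(8.13 − 7.5) = 4.266; fraction as HOCl = 1/(1 + 4.266) = 0.1899.
Free chlorine required for 2.62 ppm HOCl: 2.62 / 0.1899 = 13.8 ppm.
FC to add: 13.8 − 0.3 = 13.5 mg/L as Cl₂.
Cl₂ equivalent: 13.5 mg/L × 304,314 L = 4107 g.
Product at 63.3% available Cl: 4107 / 0.633 = 6488 g.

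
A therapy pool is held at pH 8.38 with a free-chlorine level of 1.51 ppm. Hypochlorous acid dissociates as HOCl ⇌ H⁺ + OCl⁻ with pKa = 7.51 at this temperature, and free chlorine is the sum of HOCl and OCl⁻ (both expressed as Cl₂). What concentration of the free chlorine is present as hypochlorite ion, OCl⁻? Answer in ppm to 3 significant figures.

1.33 ppm

[OCl⁻]/[HOCl] = 10^(pH − pKa) = 10^(8.38 − 7.51) = 10^0.87 = 7.413.
Fraction as HOCl = 1 / (1 + 7.413) = 0.1189.
OCl⁻ = (1 − 0.1189) × 1.51 ppm = 1.331 ppm.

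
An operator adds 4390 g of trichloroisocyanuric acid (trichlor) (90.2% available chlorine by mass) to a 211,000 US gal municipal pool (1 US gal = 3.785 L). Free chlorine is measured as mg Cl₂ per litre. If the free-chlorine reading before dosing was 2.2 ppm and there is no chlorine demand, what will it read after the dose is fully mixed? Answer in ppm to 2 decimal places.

Volume: 211,000 US gal × 3.785 L/gal = 798,635 L.
Available chlorine delivered: 4390 g × 0.902 = 3960 g as Cl₂.
Concentration rise: 3960 g / 798,635 L = 4.958 mg/L = 4.96 ppm.
Final FC: 2.2 + 4.96 = 7.16 ppm.

7.16 ppm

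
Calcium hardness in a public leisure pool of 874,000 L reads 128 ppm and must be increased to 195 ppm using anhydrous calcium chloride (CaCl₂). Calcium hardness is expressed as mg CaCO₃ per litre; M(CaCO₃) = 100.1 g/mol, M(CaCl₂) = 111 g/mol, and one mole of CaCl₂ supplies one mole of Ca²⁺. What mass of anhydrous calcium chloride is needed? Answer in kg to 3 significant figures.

64.9 kg

Hardness to add: (195 − 128) = 67 mg/L as CaCO₃ × 874,000 L = 58,560 g as CaCO₃.
Moles of Ca²⁺ (1 mol Ca²⁺ ≡ 1 mol CaCO₃): 58,560 / 100.1 g/mol = 585 mol.
Mass of CaCl₂: 585 × 111 = 64,930 g.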